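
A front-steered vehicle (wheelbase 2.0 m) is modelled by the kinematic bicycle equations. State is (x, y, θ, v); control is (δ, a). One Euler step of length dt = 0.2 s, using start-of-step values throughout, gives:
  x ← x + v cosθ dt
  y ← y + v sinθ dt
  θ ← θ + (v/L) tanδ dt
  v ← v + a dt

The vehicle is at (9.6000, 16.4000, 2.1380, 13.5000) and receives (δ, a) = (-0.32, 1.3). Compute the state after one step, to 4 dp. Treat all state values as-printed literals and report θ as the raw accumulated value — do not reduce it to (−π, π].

(8.1494, 18.6772, 1.6906, 13.7600)

x' = 9.6000 + 13.5000·cos(2.1380)·0.2 = 8.1494
y' = 16.4000 + 13.5000·sin(2.1380)·0.2 = 18.6772
θ' = 2.1380 + (13.5000/2.0)·tan(-0.32)·0.2 = 1.6906
v' = 13.5000 + 1.3000·0.2 = 13.7600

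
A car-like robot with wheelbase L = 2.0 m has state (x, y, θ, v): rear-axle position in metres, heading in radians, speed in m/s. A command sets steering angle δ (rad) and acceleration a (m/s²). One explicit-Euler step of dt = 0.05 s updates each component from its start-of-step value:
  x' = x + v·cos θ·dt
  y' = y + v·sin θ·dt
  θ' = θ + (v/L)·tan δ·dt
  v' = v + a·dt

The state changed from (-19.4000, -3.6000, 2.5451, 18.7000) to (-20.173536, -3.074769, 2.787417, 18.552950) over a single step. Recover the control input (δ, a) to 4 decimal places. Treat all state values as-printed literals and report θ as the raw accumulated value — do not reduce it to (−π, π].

δ = 0.4782, a = -2.9410

a = (v'−v)/dt = (-0.147050)/0.05 = -2.9410
Δθ = θ'−θ = 0.242317;  (v·dt/L) = 18.7000·0.05/2.0 = 0.467500
tan δ = Δθ·L/(v·dt) = 0.518325  →  δ = 0.4782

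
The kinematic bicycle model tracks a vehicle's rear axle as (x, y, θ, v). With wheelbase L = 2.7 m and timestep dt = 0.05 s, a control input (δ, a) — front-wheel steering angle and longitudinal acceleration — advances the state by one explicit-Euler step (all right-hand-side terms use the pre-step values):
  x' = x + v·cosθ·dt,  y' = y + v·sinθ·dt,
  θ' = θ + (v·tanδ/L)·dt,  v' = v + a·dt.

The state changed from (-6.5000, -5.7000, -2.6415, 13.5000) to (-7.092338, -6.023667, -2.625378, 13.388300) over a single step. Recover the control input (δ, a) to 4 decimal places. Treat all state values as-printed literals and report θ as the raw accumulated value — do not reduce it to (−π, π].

δ = 0.0644, a = -2.2340

a = (v'−v)/dt = (-0.111700)/0.05 = -2.2340
Δθ = θ'−θ = 0.016122;  (v·dt/L) = 13.5000·0.05/2.7 = 0.250000
tan δ = Δθ·L/(v·dt) = 0.064488  →  δ = 0.0644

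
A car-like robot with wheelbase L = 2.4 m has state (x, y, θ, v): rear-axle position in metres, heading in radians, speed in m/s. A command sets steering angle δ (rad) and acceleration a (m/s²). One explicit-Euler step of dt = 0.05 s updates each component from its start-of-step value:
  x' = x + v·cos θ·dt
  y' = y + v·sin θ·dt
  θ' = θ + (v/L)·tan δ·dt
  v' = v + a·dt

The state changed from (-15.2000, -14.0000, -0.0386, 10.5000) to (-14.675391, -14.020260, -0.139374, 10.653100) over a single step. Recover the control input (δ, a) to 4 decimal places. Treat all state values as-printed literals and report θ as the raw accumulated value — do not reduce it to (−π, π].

a = (v'−v)/dt = (0.153100)/0.05 = 3.0620
Δθ = θ'−θ = -0.100774;  (v·dt/L) = 10.5000·0.05/2.4 = 0.218750
tan δ = Δθ·L/(v·dt) = -0.460681  →  δ = -0.4317

δ = -0.4317, a = 3.0620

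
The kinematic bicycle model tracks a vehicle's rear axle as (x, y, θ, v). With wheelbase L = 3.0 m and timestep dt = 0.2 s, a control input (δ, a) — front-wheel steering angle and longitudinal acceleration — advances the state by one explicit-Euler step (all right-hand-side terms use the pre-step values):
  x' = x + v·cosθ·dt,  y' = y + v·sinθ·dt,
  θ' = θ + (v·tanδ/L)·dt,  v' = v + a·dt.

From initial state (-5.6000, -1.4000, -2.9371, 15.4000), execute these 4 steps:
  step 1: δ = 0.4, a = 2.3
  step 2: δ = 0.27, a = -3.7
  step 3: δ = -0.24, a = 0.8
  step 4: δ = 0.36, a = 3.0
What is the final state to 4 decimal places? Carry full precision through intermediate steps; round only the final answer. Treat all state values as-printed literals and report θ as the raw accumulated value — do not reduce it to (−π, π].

after step 1 (δ=0.4, a=2.3): (-8.615826, -2.025457, -2.503032, 15.860000)
after step 2 (δ=0.27, a=-3.7): (-11.162798, -3.916096, -2.210407, 15.120000)
after step 3 (δ=-0.24, a=0.8): (-12.967772, -6.342337, -2.457081, 15.280000)
after step 4 (δ=0.36, a=3.0): (-15.335340, -8.274630, -2.073652, 15.880000)

(-15.3353, -8.2746, -2.0737, 15.8800)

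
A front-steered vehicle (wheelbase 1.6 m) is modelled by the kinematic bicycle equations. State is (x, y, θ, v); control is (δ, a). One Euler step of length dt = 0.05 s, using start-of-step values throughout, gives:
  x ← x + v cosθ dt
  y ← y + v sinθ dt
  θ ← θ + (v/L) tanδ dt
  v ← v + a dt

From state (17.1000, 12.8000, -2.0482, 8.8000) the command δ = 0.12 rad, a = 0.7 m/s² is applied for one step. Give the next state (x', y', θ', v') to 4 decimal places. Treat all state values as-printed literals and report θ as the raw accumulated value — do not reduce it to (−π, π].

x' = 17.1000 + 8.8000·cos(-2.0482)·0.05 = 16.8978
y' = 12.8000 + 8.8000·sin(-2.0482)·0.05 = 12.4092
θ' = -2.0482 + (8.8000/1.6)·tan(0.12)·0.05 = -2.0150
v' = 8.8000 + 0.7000·0.05 = 8.8350

(16.8978, 12.4092, -2.0150, 8.8350)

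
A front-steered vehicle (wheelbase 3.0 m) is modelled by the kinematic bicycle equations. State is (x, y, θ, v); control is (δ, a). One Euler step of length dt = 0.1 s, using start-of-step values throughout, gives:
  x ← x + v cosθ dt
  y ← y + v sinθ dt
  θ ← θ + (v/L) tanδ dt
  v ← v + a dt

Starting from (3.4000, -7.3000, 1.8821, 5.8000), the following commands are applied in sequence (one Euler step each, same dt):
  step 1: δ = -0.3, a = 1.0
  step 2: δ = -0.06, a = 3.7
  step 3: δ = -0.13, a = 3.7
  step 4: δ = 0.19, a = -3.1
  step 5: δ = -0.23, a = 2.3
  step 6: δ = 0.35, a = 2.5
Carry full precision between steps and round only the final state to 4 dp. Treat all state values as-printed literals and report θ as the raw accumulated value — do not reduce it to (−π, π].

(2.4932, -3.6635, 1.8561, 6.8100)

after step 1 (δ=-0.3, a=1.0): (3.222346, -6.747878, 1.822295, 5.900000)
after step 2 (δ=-0.06, a=3.7): (3.075521, -6.176439, 1.810481, 6.270000)
after step 3 (δ=-0.13, a=3.7): (2.926674, -5.567363, 1.783157, 6.640000)
after step 4 (δ=0.19, a=-3.1): (2.786724, -4.918279, 1.825724, 6.330000)
after step 5 (δ=-0.23, a=2.3): (2.627097, -4.305736, 1.776319, 6.560000)
after step 6 (δ=0.35, a=2.5): (2.493221, -3.663542, 1.856139, 6.810000)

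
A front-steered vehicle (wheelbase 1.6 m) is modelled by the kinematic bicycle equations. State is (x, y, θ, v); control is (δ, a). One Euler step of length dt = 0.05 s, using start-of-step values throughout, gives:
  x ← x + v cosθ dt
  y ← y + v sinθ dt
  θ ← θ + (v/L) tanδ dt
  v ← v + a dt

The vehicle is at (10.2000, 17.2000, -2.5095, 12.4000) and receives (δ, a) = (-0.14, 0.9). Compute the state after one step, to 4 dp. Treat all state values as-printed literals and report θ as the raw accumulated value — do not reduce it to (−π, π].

x' = 10.2000 + 12.4000·cos(-2.5095)·0.05 = 9.6998
y' = 17.2000 + 12.4000·sin(-2.5095)·0.05 = 16.8337
θ' = -2.5095 + (12.4000/1.6)·tan(-0.14)·0.05 = -2.5641
v' = 12.4000 + 0.9000·0.05 = 12.4450

(9.6998, 16.8337, -2.5641, 12.4450)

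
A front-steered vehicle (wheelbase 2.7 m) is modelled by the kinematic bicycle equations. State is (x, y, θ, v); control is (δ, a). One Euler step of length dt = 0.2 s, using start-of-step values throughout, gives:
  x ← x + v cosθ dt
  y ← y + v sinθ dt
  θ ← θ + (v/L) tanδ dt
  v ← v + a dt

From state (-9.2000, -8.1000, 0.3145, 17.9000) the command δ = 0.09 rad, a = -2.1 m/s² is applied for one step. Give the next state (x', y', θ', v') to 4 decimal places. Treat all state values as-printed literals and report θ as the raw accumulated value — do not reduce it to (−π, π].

(-5.7956, -6.9926, 0.4342, 17.4800)

x' = -9.2000 + 17.9000·cos(0.3145)·0.2 = -5.7956
y' = -8.1000 + 17.9000·sin(0.3145)·0.2 = -6.9926
θ' = 0.3145 + (17.9000/2.7)·tan(0.09)·0.2 = 0.4342
v' = 17.9000 − 2.1000·0.2 = 17.4800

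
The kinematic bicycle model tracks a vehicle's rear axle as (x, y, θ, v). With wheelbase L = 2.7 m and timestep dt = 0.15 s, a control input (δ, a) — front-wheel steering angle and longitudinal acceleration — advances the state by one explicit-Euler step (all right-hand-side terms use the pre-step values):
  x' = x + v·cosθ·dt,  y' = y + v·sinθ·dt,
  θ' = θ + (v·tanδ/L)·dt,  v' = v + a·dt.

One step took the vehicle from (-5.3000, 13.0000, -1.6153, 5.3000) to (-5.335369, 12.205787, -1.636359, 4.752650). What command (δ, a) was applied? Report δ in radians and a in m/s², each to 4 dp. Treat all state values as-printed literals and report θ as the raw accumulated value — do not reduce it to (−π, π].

δ = -0.0714, a = -3.6490

a = (v'−v)/dt = (-0.547350)/0.15 = -3.6490
Δθ = θ'−θ = -0.021059;  (v·dt/L) = 5.3000·0.15/2.7 = 0.294444
tan δ = Δθ·L/(v·dt) = -0.071521  →  δ = -0.0714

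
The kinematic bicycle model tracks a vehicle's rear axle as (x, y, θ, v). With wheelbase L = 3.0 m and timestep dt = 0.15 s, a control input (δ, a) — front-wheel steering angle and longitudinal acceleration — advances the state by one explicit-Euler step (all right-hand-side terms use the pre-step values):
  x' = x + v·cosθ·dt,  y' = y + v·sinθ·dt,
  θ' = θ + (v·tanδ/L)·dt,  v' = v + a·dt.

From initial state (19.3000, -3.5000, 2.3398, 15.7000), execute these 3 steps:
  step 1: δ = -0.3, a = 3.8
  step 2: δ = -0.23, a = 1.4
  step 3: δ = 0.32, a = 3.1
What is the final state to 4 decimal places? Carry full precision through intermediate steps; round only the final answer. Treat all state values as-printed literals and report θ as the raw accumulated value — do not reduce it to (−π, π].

(15.6222, 2.6367, 2.1796, 16.9450)

after step 1 (δ=-0.3, a=3.8): (17.662287, -1.807688, 2.096971, 16.270000)
after step 2 (δ=-0.23, a=1.4): (16.436597, 0.302697, 1.906495, 16.480000)
after step 3 (δ=0.32, a=3.1): (15.622247, 2.636710, 2.179560, 16.945000)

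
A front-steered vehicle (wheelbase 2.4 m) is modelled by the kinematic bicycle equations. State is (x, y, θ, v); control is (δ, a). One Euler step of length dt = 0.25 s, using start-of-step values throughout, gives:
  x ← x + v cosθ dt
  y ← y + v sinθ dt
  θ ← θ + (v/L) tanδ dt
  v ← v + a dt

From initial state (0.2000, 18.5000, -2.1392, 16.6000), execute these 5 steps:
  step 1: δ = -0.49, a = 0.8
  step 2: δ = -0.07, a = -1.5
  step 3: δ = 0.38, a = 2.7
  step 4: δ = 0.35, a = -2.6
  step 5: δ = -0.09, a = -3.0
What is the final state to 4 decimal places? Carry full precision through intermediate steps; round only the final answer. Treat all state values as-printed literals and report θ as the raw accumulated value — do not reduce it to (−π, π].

after step 1 (δ=-0.49, a=0.8): (-2.033893, 15.002540, -3.061517, 16.800000)
after step 2 (δ=-0.07, a=-1.5): (-6.220435, 14.666582, -3.184217, 16.425000)
after step 3 (δ=0.38, a=2.7): (-10.322955, 14.841557, -2.500847, 17.100000)
after step 4 (δ=0.35, a=-2.6): (-13.750010, 12.285992, -1.850640, 16.450000)
after step 5 (δ=-0.09, a=-3.0): (-14.885906, 8.333474, -2.005277, 15.700000)

(-14.8859, 8.3335, -2.0053, 15.7000)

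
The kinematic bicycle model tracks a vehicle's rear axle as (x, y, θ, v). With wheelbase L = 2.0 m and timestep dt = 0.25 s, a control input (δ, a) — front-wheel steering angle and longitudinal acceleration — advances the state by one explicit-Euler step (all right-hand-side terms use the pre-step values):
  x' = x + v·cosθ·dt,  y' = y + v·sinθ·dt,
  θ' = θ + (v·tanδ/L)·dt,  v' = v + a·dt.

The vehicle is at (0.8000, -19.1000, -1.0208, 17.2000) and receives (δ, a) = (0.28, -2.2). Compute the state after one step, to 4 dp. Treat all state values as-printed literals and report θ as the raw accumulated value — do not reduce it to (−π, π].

x' = 0.8000 + 17.2000·cos(-1.0208)·0.25 = 3.0475
y' = -19.1000 + 17.2000·sin(-1.0208)·0.25 = -22.7659
θ' = -1.0208 + (17.2000/2.0)·tan(0.28)·0.25 = -0.4026
v' = 17.2000 − 2.2000·0.25 = 16.6500

(3.0475, -22.7659, -0.4026, 16.6500)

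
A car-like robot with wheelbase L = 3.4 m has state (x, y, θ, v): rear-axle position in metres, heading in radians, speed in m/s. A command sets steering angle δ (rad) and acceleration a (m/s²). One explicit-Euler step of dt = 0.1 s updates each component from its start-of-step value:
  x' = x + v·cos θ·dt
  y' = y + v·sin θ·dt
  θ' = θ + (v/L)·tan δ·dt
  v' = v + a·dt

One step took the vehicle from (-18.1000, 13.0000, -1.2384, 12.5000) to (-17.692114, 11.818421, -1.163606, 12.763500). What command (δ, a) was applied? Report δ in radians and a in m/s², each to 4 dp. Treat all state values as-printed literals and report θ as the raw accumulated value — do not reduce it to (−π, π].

a = (v'−v)/dt = (0.263500)/0.1 = 2.6350
Δθ = θ'−θ = 0.074794;  (v·dt/L) = 12.5000·0.1/3.4 = 0.367647
tan δ = Δθ·L/(v·dt) = 0.203440  →  δ = 0.2007

δ = 0.2007, a = 2.6350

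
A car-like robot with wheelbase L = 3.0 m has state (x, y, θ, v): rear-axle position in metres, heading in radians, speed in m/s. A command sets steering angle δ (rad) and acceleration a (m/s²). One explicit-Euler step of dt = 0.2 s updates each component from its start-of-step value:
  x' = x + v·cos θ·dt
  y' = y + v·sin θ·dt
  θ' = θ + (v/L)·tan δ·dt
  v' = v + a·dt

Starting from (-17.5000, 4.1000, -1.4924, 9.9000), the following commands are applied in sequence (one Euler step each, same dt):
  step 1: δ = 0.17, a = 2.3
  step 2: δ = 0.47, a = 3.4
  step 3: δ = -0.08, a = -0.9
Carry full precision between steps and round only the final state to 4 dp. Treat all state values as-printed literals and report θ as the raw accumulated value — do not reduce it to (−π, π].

after step 1 (δ=0.17, a=2.3): (-17.344934, 2.126081, -1.379106, 10.360000)
after step 2 (δ=0.47, a=3.4): (-16.950181, 0.092033, -1.028271, 11.040000)
after step 3 (δ=-0.08, a=-0.9): (-15.810190, -1.798916, -1.087277, 10.860000)

(-15.8102, -1.7989, -1.0873, 10.8600)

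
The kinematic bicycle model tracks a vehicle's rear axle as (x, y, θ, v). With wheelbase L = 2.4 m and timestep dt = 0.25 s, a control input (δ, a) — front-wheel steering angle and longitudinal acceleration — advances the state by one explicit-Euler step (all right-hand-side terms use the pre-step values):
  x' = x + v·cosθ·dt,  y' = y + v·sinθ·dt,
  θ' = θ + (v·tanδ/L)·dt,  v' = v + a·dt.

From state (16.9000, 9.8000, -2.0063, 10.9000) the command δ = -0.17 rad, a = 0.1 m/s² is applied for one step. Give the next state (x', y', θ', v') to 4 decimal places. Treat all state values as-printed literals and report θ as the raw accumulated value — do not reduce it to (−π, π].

x' = 16.9000 + 10.9000·cos(-2.0063)·0.25 = 15.7504
y' = 9.8000 + 10.9000·sin(-2.0063)·0.25 = 7.3294
θ' = -2.0063 + (10.9000/2.4)·tan(-0.17)·0.25 = -2.2012
v' = 10.9000 + 0.1000·0.25 = 10.9250

(15.7504, 7.3294, -2.2012, 10.9250)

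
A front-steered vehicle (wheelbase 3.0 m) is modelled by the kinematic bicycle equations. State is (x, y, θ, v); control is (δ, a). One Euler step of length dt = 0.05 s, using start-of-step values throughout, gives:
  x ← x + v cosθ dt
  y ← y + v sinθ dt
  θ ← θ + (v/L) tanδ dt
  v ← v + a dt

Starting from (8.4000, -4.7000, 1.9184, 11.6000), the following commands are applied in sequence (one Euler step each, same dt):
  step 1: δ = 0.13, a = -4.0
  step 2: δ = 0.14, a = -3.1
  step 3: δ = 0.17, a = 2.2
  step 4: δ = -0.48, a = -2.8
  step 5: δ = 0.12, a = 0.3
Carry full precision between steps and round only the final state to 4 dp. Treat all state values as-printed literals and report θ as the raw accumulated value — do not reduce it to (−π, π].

after step 1 (δ=0.13, a=-4.0): (8.202425, -4.154689, 1.943676, 11.400000)
after step 2 (δ=0.14, a=-3.1): (7.994775, -3.623858, 1.970451, 11.245000)
after step 3 (δ=0.17, a=2.2): (7.776004, -3.105916, 2.002622, 11.355000)
after step 4 (δ=-0.48, a=-2.8): (7.538383, -2.590284, 1.904097, 11.215000)
after step 5 (δ=0.12, a=0.3): (7.354926, -2.060393, 1.926635, 11.230000)

(7.3549, -2.0604, 1.9266, 11.2300)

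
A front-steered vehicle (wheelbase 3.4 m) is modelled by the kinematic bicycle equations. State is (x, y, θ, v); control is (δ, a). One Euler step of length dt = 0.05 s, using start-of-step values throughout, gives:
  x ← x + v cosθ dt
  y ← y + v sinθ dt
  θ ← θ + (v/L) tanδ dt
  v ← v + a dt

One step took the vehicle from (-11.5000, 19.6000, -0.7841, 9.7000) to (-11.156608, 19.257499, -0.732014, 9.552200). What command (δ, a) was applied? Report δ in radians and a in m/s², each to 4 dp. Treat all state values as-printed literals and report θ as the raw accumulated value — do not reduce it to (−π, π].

δ = 0.3501, a = -2.9560

a = (v'−v)/dt = (-0.147800)/0.05 = -2.9560
Δθ = θ'−θ = 0.052086;  (v·dt/L) = 9.7000·0.05/3.4 = 0.142647
tan δ = Δθ·L/(v·dt) = 0.365139  →  δ = 0.3501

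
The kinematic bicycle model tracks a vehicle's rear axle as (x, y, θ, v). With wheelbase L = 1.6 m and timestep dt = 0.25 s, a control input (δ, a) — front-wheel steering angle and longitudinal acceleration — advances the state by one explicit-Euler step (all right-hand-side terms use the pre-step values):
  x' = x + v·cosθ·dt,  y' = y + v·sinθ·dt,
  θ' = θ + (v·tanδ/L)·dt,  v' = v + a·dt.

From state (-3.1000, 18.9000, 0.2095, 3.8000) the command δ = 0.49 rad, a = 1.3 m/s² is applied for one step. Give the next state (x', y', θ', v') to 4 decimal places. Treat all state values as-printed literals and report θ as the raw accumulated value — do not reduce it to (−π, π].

x' = -3.1000 + 3.8000·cos(0.2095)·0.25 = -2.1708
y' = 18.9000 + 3.8000·sin(0.2095)·0.25 = 19.0976
θ' = 0.2095 + (3.8000/1.6)·tan(0.49)·0.25 = 0.5262
v' = 3.8000 + 1.3000·0.25 = 4.1250

(-2.1708, 19.0976, 0.5262, 4.1250)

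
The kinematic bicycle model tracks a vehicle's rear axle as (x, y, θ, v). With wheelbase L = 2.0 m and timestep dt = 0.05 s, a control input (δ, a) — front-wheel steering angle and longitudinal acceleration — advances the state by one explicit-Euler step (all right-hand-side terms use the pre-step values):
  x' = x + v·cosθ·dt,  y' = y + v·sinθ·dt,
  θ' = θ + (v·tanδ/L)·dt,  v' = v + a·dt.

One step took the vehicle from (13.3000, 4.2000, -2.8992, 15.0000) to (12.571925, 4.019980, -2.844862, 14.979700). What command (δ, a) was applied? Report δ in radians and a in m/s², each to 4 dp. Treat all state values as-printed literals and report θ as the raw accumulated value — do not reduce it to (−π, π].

δ = 0.1439, a = -0.4060

a = (v'−v)/dt = (-0.020300)/0.05 = -0.4060
Δθ = θ'−θ = 0.054338;  (v·dt/L) = 15.0000·0.05/2.0 = 0.375000
tan δ = Δθ·L/(v·dt) = 0.144901  →  δ = 0.1439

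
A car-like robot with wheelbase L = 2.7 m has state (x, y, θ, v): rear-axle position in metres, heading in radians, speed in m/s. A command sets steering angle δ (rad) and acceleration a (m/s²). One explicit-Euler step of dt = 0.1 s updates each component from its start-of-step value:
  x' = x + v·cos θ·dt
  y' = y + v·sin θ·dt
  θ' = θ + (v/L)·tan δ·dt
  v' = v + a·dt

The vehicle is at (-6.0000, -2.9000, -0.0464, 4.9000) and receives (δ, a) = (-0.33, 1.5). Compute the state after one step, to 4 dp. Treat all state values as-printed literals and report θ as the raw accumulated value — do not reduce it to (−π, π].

(-5.5105, -2.9227, -0.1086, 5.0500)

x' = -6.0000 + 4.9000·cos(-0.0464)·0.1 = -5.5105
y' = -2.9000 + 4.9000·sin(-0.0464)·0.1 = -2.9227
θ' = -0.0464 + (4.9000/2.7)·tan(-0.33)·0.1 = -0.1086
v' = 4.9000 + 1.5000·0.1 = 5.0500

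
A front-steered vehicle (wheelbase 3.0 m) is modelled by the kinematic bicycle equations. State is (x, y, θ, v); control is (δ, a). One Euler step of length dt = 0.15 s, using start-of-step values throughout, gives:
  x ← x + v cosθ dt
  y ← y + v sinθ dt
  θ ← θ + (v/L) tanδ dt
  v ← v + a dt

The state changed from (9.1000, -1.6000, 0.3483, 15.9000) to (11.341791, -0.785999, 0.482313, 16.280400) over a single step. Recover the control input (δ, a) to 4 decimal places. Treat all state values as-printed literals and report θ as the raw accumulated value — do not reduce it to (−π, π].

δ = 0.1670, a = 2.5360

a = (v'−v)/dt = (0.380400)/0.15 = 2.5360
Δθ = θ'−θ = 0.134013;  (v·dt/L) = 15.9000·0.15/3.0 = 0.795000
tan δ = Δθ·L/(v·dt) = 0.168570  →  δ = 0.1670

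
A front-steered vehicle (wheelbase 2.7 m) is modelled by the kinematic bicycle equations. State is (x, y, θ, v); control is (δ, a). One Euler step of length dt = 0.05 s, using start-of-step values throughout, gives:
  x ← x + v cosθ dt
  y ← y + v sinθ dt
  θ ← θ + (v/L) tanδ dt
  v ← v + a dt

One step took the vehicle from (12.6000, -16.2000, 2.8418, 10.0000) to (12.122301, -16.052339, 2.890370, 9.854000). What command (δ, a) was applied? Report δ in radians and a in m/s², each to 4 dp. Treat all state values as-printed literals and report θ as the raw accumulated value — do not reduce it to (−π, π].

a = (v'−v)/dt = (-0.146000)/0.05 = -2.9200
Δθ = θ'−θ = 0.048570;  (v·dt/L) = 10.0000·0.05/2.7 = 0.185185
tan δ = Δθ·L/(v·dt) = 0.262278  →  δ = 0.2565

δ = 0.2565, a = -2.9200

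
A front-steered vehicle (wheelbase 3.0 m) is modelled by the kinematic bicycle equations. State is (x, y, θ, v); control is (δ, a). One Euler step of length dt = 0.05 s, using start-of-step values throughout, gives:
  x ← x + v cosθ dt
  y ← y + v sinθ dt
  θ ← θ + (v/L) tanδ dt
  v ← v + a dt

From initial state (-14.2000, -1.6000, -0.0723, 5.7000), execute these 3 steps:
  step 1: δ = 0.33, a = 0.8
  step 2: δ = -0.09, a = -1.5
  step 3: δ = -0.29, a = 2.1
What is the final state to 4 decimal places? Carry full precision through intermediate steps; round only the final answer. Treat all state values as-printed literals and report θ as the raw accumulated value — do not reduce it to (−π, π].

after step 1 (δ=0.33, a=0.8): (-13.915745, -1.620588, -0.039760, 5.740000)
after step 2 (δ=-0.09, a=-1.5): (-13.628971, -1.631996, -0.048393, 5.665000)
after step 3 (δ=-0.29, a=2.1): (-13.346053, -1.645698, -0.076569, 5.770000)

(-13.3461, -1.6457, -0.0766, 5.7700)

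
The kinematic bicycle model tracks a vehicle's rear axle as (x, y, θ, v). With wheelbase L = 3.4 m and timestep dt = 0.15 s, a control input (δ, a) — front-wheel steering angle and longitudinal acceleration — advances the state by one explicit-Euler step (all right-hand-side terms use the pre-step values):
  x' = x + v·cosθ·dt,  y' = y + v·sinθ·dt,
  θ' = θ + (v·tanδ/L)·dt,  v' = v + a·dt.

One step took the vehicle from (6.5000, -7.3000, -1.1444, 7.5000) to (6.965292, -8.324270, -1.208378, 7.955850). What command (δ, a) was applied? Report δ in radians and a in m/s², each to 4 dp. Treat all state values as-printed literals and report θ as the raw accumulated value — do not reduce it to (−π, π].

a = (v'−v)/dt = (0.455850)/0.15 = 3.0390
Δθ = θ'−θ = -0.063978;  (v·dt/L) = 7.5000·0.15/3.4 = 0.330882
tan δ = Δθ·L/(v·dt) = -0.193356  →  δ = -0.1910

δ = -0.1910, a = 3.0390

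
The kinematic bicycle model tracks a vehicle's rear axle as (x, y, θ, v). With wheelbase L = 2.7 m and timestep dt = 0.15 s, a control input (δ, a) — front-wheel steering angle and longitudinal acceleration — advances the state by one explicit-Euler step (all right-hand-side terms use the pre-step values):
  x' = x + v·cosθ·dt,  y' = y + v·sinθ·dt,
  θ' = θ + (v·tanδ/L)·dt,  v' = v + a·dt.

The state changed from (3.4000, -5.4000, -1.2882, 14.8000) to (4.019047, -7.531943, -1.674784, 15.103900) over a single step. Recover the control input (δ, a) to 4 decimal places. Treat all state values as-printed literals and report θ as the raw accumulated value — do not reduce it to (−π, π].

a = (v'−v)/dt = (0.303900)/0.15 = 2.0260
Δθ = θ'−θ = -0.386584;  (v·dt/L) = 14.8000·0.15/2.7 = 0.822222
tan δ = Δθ·L/(v·dt) = -0.470170  →  δ = -0.4395

δ = -0.4395, a = 2.0260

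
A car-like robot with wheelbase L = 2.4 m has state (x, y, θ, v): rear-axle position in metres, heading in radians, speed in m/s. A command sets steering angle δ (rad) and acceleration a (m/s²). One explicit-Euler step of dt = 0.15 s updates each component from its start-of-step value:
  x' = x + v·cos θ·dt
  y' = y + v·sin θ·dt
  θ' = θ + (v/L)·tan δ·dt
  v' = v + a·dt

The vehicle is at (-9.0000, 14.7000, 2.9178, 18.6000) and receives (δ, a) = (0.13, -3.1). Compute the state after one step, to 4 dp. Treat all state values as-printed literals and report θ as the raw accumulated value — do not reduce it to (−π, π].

(-11.7204, 15.3192, 3.0698, 18.1350)

x' = -9.0000 + 18.6000·cos(2.9178)·0.15 = -11.7204
y' = 14.7000 + 18.6000·sin(2.9178)·0.15 = 15.3192
θ' = 2.9178 + (18.6000/2.4)·tan(0.13)·0.15 = 3.0698
v' = 18.6000 − 3.1000·0.15 = 18.1350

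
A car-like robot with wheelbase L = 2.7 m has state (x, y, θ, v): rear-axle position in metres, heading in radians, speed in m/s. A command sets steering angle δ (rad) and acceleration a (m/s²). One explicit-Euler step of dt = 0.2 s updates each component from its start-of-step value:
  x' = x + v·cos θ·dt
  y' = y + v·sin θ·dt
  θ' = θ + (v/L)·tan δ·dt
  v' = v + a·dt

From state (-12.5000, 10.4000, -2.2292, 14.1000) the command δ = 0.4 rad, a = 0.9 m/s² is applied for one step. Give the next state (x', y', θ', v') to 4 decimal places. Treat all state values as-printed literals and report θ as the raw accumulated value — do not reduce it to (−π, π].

(-14.2254, 8.1695, -1.7876, 14.2800)

x' = -12.5000 + 14.1000·cos(-2.2292)·0.2 = -14.2254
y' = 10.4000 + 14.1000·sin(-2.2292)·0.2 = 8.1695
θ' = -2.2292 + (14.1000/2.7)·tan(0.4)·0.2 = -1.7876
v' = 14.1000 + 0.9000·0.2 = 14.2800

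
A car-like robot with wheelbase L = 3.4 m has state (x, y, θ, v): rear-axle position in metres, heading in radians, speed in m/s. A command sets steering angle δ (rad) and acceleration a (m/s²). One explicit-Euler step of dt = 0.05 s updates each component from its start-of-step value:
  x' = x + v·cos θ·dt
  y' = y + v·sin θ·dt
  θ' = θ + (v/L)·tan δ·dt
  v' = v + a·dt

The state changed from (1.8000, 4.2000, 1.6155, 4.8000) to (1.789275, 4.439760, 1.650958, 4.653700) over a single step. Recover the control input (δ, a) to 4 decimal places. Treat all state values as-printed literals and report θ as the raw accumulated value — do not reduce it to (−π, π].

δ = 0.4655, a = -2.9260

a = (v'−v)/dt = (-0.146300)/0.05 = -2.9260
Δθ = θ'−θ = 0.035458;  (v·dt/L) = 4.8000·0.05/3.4 = 0.070588
tan δ = Δθ·L/(v·dt) = 0.502322  →  δ = 0.4655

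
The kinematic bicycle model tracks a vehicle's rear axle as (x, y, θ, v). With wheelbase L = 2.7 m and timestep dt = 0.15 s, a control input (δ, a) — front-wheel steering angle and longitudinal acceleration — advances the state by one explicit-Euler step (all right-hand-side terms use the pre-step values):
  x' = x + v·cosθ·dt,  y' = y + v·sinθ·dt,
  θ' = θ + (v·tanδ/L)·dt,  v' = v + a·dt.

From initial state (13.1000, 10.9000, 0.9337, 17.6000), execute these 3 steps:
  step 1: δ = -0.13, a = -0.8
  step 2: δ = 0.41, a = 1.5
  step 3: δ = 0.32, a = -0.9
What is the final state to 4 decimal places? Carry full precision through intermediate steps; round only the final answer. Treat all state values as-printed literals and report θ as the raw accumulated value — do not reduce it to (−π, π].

after step 1 (δ=-0.13, a=-0.8): (14.670441, 13.022102, 0.805868, 17.480000)
after step 2 (δ=0.41, a=1.5): (16.486137, 14.913696, 1.227943, 17.705000)
after step 3 (δ=0.32, a=-0.9): (17.378936, 17.414880, 1.553901, 17.570000)

(17.3789, 17.4149, 1.5539, 17.5700)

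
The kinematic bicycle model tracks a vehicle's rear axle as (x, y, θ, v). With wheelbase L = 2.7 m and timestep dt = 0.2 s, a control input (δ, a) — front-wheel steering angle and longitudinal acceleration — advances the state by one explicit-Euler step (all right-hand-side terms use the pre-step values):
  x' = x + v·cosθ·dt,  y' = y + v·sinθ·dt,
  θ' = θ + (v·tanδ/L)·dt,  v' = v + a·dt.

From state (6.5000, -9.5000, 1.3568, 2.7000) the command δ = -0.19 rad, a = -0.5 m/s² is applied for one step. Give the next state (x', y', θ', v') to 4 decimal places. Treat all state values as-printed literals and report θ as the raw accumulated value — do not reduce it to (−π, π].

x' = 6.5000 + 2.7000·cos(1.3568)·0.2 = 6.6147
y' = -9.5000 + 2.7000·sin(1.3568)·0.2 = -8.9723
θ' = 1.3568 + (2.7000/2.7)·tan(-0.19)·0.2 = 1.3183
v' = 2.7000 − 0.5000·0.2 = 2.6000

(6.6147, -8.9723, 1.3183, 2.6000)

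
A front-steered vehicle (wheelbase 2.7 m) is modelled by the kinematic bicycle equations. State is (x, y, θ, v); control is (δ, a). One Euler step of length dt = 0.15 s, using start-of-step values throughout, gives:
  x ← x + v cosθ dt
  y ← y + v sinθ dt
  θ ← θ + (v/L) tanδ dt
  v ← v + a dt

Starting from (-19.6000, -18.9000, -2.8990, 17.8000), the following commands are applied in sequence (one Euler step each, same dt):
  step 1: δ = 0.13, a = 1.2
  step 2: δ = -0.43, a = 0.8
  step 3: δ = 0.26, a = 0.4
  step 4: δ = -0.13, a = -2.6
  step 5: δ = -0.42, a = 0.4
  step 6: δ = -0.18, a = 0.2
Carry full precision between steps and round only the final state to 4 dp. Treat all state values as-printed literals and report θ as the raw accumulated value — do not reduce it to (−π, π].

(-35.2231, -19.8896, -3.7133, 17.8600)

after step 1 (δ=0.13, a=1.2): (-22.191818, -19.541388, -2.769715, 17.980000)
after step 2 (δ=-0.43, a=0.8): (-24.704470, -20.521383, -3.227827, 18.100000)
after step 3 (δ=0.26, a=0.4): (-27.409381, -20.287548, -2.960327, 18.160000)
after step 4 (δ=-0.13, a=-2.6): (-30.088752, -20.778615, -3.092227, 17.770000)
after step 5 (δ=-0.42, a=0.4): (-32.751005, -20.910147, -3.533093, 17.830000)
after step 6 (δ=-0.18, a=0.2): (-35.223146, -19.889622, -3.713344, 17.860000)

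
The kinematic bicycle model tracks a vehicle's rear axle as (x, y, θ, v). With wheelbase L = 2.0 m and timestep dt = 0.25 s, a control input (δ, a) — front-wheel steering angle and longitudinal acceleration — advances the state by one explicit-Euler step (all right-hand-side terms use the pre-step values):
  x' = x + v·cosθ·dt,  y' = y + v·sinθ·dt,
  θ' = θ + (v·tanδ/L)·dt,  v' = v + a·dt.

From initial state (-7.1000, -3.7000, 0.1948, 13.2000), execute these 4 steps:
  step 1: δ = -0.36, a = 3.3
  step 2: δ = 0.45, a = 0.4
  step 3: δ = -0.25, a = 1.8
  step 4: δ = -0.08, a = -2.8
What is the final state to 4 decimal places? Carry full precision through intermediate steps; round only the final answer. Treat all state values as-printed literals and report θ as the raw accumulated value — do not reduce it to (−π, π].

(6.1957, -3.1793, -0.1763, 13.8750)

after step 1 (δ=-0.36, a=3.3): (-3.862415, -3.061218, -0.426265, 14.025000)
after step 2 (δ=0.45, a=0.4): (-0.669916, -4.510956, 0.420591, 14.125000)
after step 3 (δ=-0.25, a=1.8): (2.553577, -3.069146, -0.030247, 14.575000)
after step 4 (δ=-0.08, a=-2.8): (6.195661, -3.179342, -0.176309, 13.875000)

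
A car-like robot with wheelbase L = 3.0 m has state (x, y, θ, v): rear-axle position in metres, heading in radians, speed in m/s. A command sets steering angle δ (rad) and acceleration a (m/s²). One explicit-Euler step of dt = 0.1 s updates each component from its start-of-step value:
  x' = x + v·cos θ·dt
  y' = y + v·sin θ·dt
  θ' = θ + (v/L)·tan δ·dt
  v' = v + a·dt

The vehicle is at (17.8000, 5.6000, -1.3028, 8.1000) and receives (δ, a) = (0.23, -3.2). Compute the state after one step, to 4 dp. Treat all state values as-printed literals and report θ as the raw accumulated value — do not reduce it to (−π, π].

x' = 17.8000 + 8.1000·cos(-1.3028)·0.1 = 18.0145
y' = 5.6000 + 8.1000·sin(-1.3028)·0.1 = 4.8189
θ' = -1.3028 + (8.1000/3.0)·tan(0.23)·0.1 = -1.2396
v' = 8.1000 − 3.2000·0.1 = 7.7800

(18.0145, 4.8189, -1.2396, 7.7800)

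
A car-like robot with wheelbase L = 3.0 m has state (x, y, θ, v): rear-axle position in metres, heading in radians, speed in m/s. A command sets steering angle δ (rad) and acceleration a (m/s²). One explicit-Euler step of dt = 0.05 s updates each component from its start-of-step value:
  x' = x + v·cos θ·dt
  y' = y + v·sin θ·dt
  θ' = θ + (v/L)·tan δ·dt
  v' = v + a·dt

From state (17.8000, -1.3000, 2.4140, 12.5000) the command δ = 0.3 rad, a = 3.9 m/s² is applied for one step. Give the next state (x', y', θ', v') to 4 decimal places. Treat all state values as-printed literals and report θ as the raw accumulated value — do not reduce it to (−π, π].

x' = 17.8000 + 12.5000·cos(2.4140)·0.05 = 17.3333
y' = -1.3000 + 12.5000·sin(2.4140)·0.05 = -0.8843
θ' = 2.4140 + (12.5000/3.0)·tan(0.3)·0.05 = 2.4784
v' = 12.5000 + 3.9000·0.05 = 12.6950

(17.3333, -0.8843, 2.4784, 12.6950)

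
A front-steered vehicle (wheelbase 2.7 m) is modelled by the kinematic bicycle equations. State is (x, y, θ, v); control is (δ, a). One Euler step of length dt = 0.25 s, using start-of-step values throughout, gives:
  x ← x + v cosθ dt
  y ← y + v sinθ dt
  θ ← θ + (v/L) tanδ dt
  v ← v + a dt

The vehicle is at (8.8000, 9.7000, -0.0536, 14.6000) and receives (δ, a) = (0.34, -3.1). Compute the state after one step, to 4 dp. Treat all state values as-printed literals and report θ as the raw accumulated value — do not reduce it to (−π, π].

(12.4448, 9.5045, 0.4246, 13.8250)

x' = 8.8000 + 14.6000·cos(-0.0536)·0.25 = 12.4448
y' = 9.7000 + 14.6000·sin(-0.0536)·0.25 = 9.5045
θ' = -0.0536 + (14.6000/2.7)·tan(0.34)·0.25 = 0.4246
v' = 14.6000 − 3.1000·0.25 = 13.8250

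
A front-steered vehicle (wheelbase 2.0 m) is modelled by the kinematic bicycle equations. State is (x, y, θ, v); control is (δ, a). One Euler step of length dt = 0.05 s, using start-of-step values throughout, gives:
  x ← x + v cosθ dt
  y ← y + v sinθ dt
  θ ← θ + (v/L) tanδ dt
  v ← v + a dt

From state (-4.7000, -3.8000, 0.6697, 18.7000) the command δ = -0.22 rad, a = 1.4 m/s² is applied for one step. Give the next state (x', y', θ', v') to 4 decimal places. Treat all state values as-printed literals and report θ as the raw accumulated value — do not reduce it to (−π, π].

(-3.9670, -3.2196, 0.5652, 18.7700)

x' = -4.7000 + 18.7000·cos(0.6697)·0.05 = -3.9670
y' = -3.8000 + 18.7000·sin(0.6697)·0.05 = -3.2196
θ' = 0.6697 + (18.7000/2.0)·tan(-0.22)·0.05 = 0.5652
v' = 18.7000 + 1.4000·0.05 = 18.7700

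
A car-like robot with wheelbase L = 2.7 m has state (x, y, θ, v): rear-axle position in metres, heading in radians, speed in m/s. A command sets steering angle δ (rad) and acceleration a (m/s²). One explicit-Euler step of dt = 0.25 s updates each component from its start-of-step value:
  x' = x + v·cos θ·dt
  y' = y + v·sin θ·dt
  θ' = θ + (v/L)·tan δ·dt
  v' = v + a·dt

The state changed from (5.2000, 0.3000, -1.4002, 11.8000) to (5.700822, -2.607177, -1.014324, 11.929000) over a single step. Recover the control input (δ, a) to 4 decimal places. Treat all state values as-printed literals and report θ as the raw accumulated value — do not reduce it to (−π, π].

a = (v'−v)/dt = (0.129000)/0.25 = 0.5160
Δθ = θ'−θ = 0.385876;  (v·dt/L) = 11.8000·0.25/2.7 = 1.092593
tan δ = Δθ·L/(v·dt) = 0.353175  →  δ = 0.3395

δ = 0.3395, a = 0.5160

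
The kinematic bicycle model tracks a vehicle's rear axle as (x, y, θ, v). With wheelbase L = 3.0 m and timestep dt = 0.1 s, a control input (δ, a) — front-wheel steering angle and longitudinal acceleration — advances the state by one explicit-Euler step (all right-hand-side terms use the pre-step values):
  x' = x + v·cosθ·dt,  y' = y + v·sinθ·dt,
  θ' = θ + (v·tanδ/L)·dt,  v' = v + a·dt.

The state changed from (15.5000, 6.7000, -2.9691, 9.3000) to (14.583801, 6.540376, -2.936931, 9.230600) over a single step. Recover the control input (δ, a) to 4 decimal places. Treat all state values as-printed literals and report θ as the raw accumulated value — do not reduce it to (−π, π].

δ = 0.1034, a = -0.6940

a = (v'−v)/dt = (-0.069400)/0.1 = -0.6940
Δθ = θ'−θ = 0.032169;  (v·dt/L) = 9.3000·0.1/3.0 = 0.310000
tan δ = Δθ·L/(v·dt) = 0.103771  →  δ = 0.1034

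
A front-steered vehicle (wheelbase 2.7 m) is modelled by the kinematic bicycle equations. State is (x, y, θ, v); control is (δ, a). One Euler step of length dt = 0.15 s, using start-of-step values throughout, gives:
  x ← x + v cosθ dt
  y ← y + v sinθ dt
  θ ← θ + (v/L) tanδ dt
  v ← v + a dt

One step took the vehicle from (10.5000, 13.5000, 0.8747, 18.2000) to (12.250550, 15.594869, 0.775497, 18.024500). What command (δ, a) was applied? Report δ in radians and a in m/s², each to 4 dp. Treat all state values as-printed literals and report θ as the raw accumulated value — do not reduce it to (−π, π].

δ = -0.0978, a = -1.1700

a = (v'−v)/dt = (-0.175500)/0.15 = -1.1700
Δθ = θ'−θ = -0.099203;  (v·dt/L) = 18.2000·0.15/2.7 = 1.011111
tan δ = Δθ·L/(v·dt) = -0.098113  →  δ = -0.0978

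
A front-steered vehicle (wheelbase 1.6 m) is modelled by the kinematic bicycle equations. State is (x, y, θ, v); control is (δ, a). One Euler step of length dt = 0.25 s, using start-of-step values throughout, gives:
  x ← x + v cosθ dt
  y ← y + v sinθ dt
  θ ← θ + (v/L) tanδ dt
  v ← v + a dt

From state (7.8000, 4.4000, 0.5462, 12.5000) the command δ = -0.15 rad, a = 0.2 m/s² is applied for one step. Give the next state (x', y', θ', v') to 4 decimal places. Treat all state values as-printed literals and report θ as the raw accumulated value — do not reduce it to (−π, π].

(10.4703, 6.0233, 0.2510, 12.5500)

x' = 7.8000 + 12.5000·cos(0.5462)·0.25 = 10.4703
y' = 4.4000 + 12.5000·sin(0.5462)·0.25 = 6.0233
θ' = 0.5462 + (12.5000/1.6)·tan(-0.15)·0.25 = 0.2510
v' = 12.5000 + 0.2000·0.25 = 12.5500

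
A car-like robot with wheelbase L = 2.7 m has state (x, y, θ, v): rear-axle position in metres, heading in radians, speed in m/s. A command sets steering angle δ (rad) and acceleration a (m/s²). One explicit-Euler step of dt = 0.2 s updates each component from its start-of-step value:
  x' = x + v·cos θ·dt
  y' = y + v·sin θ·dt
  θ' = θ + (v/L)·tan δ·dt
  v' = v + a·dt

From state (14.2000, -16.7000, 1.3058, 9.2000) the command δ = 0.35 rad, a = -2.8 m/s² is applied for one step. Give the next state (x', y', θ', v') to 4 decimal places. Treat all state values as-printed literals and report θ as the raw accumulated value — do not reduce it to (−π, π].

x' = 14.2000 + 9.2000·cos(1.3058)·0.2 = 14.6819
y' = -16.7000 + 9.2000·sin(1.3058)·0.2 = -14.9242
θ' = 1.3058 + (9.2000/2.7)·tan(0.35)·0.2 = 1.5546
v' = 9.2000 − 2.8000·0.2 = 8.6400

(14.6819, -14.9242, 1.5546, 8.6400)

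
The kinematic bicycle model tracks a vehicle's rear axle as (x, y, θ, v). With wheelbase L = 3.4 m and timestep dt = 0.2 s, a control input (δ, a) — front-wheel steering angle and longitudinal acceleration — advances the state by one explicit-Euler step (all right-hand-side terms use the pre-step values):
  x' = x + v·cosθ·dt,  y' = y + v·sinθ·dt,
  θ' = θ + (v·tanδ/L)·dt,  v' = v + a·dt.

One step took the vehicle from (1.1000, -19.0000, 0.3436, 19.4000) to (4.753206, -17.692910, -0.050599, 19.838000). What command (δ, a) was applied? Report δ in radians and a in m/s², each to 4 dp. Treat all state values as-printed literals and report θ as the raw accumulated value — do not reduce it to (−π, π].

a = (v'−v)/dt = (0.438000)/0.2 = 2.1900
Δθ = θ'−θ = -0.394199;  (v·dt/L) = 19.4000·0.2/3.4 = 1.141176
tan δ = Δθ·L/(v·dt) = -0.345432  →  δ = -0.3326

δ = -0.3326, a = 2.1900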